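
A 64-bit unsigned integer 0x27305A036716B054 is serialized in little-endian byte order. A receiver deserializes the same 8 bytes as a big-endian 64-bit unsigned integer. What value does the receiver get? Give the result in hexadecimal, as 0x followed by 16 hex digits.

0x54B01667035A3027

Stored little-endian, the bytes at ascending addresses are 54 B0 16 67 03 5A 30 27.
Read back as big-endian, the last byte is least significant, giving 0x54B01667035A3027.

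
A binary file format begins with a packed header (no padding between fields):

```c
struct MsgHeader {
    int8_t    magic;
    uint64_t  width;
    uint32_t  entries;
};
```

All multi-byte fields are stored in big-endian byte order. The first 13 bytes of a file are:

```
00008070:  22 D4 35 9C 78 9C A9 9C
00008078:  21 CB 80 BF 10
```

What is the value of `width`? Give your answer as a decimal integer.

15291300151644757025

`width` follows `magic` (1 byte), so it starts at byte offset 1 and occupies 8 bytes.
Bytes at offsets 1..8: D4 35 9C 78 9C A9 9C 21.
In big-endian order the high byte comes first in memory.
The bytes are already most-significant first: 0xD4359C789CA99C21.
0xD4359C789CA99C21 = 15291300151644757025.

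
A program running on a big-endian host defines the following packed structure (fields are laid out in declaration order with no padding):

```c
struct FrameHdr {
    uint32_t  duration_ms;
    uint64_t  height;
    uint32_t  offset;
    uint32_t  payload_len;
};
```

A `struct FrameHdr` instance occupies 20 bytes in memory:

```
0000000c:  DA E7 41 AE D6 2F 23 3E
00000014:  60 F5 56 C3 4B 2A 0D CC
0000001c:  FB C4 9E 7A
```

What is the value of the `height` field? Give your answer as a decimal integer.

`height` follows `duration_ms` (4 bytes), so it starts at byte offset 4 and occupies 8 bytes.
Bytes at offsets 4..11: D6 2F 23 3E 60 F5 56 C3.
Big-endian stores the most-significant byte at the lowest address.
The bytes are already most-significant first: 0xD62F233E60F556C3.
0xD62F233E60F556C3 = 15433593198843614915.

15433593198843614915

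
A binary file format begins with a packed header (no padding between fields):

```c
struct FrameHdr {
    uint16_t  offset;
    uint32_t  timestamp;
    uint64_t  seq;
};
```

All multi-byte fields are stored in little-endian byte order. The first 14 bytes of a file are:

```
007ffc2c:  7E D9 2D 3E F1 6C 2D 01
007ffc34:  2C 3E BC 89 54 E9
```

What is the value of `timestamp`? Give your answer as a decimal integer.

`timestamp` follows `offset` (2 bytes), so it starts at byte offset 2 and occupies 4 bytes.
Bytes at offsets 2..5: 2D 3E F1 6C.
In little-endian order the low byte comes first in memory.
Reassemble most-significant byte first: 6C F1 3E 2D → 0x6CF13E2D.
0x6CF13E2D = 1827749421.

1827749421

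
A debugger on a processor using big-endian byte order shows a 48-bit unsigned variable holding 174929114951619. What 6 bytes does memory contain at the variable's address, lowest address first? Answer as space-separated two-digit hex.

174929114951619 in hexadecimal, padded to 48 bits, is 0x9F18DBC1EFC3.
Split into bytes (most-significant first): 9F 18 DB C1 EF C3.
Big-endian: lowest address holds the most-significant byte.
So the memory order matches the most-significant-first order: 9F 18 DB C1 EF C3.

9F 18 DB C1 EF C3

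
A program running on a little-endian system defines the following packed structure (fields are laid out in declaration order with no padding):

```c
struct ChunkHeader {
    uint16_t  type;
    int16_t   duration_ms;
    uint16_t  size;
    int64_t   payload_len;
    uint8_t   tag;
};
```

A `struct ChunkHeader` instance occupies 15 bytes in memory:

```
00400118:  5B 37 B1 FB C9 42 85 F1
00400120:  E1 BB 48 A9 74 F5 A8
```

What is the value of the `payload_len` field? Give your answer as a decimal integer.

-759796307263884923

`payload_len` follows `type` (2 B), `duration_ms` (2 B), `size` (2 B), so it starts at offset 2 + 2 + 2 = 6 and occupies 8 bytes.
Bytes at offsets 6..13: 85 F1 E1 BB 48 A9 74 F5.
Little-endian stores the least-significant byte at the lowest address.
Reassemble most-significant byte first: F5 74 A9 48 BB E1 F1 85 → 0xF574A948BBE1F185.
Top bit is set, so as a signed 64-bit value this is 0xF574A948BBE1F185 − 2^64 = -759796307263884923.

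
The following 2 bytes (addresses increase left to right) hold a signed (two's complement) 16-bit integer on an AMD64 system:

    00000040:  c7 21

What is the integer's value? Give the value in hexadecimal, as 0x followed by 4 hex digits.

Little-endian: lowest address holds the least-significant byte.
Reassemble most-significant byte first: 21 C7 → 0x21C7.

0x21C7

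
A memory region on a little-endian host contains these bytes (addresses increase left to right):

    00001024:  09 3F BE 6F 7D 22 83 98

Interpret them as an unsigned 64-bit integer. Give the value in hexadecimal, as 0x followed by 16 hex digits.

0x9883227D6FBE3F09

Little-endian stores the least-significant byte at the lowest address.
Reassemble most-significant byte first: 98 83 22 7D 6F BE 3F 09 → 0x9883227D6FBE3F09.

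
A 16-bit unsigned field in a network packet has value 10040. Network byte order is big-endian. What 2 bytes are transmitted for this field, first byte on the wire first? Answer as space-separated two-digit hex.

10040 in hexadecimal, padded to 16 bits, is 0x2738.
Split into bytes (most-significant first): 27 38.
In big-endian order the high byte comes first in memory.
So the memory order matches the most-significant-first order: 27 38.

27 38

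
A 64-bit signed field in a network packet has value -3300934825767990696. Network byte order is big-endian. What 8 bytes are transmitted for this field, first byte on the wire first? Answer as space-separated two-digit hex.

Two's complement of -3300934825767990696 in 64 bits: 3300934825767990696 = 0x2DCF46BC249DF5A8; invert → 0xD230B943DB620A57; add 1 → 0xD230B943DB620A58.
Split into bytes (most-significant first): D2 30 B9 43 DB 62 0A 58.
In big-endian order the high byte comes first in memory.
So the memory order matches the most-significant-first order: D2 30 B9 43 DB 62 0A 58.

D2 30 B9 43 DB 62 0A 58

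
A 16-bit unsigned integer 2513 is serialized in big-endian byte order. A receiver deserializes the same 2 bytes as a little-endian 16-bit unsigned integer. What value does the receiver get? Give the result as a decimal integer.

53513

2513 in 16-bit hexadecimal is 0x09D1.
Stored big-endian, the bytes at ascending addresses are 09 D1.
Read back as little-endian, the first byte is least significant, giving 0xD109.
0xD109 = 53513.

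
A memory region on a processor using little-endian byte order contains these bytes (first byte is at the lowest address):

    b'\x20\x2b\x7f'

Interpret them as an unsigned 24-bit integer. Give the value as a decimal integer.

Little-endian stores the least-significant byte at the lowest address.
Reassemble most-significant byte first: 7F 2B 20 → 0x7F2B20.
0x7F2B20 = 8334112.

8334112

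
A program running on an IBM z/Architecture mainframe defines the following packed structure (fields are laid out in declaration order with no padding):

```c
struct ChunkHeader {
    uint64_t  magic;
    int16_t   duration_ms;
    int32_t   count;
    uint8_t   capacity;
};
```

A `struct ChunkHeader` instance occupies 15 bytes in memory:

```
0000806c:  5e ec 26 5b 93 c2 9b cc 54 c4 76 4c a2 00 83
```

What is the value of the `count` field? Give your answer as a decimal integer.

1984733696

`count` follows `magic` (8 B), `duration_ms` (2 B), so it starts at offset 8 + 2 = 10 and occupies 4 bytes.
Bytes at offsets 10..13: 76 4C A2 00.
Big-endian stores the most-significant byte at the lowest address.
The bytes are already most-significant first: 0x764CA200.
0x764CA200 = 1984733696.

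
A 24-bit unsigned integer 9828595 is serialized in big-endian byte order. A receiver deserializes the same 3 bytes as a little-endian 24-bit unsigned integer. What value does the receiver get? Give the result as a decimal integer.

15988885

9828595 in 24-bit hexadecimal is 0x95F8F3.
Stored big-endian, the bytes at ascending addresses are 95 F8 F3.
Read back as little-endian, the first byte is least significant, giving 0xF3F895.
0xF3F895 = 15988885.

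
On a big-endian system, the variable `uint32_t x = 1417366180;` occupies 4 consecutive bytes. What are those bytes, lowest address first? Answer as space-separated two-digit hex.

54 7B 4A A4

1417366180 in hexadecimal, padded to 32 bits, is 0x547B4AA4.
Split into bytes (most-significant first): 54 7B 4A A4.
Big-endian stores the most-significant byte at the lowest address.
So the memory order matches the most-significant-first order: 54 7B 4A A4.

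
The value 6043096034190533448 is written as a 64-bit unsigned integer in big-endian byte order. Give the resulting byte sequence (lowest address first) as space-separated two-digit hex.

53 DD 63 D3 4D 7F A3 48

6043096034190533448 in hexadecimal, padded to 64 bits, is 0x53DD63D34D7FA348.
Split into bytes (most-significant first): 53 DD 63 D3 4D 7F A3 48.
In big-endian order the high byte comes first in memory.
So the memory order matches the most-significant-first order: 53 DD 63 D3 4D 7F A3 48.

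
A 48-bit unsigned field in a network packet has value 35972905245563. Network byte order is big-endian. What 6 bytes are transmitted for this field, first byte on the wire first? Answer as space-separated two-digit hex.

35972905245563 in hexadecimal, padded to 48 bits, is 0x20B7983D1B7B.
Split into bytes (most-significant first): 20 B7 98 3D 1B 7B.
Big-endian: lowest address holds the most-significant byte.
So the memory order matches the most-significant-first order: 20 B7 98 3D 1B 7B.

20 B7 98 3D 1B 7B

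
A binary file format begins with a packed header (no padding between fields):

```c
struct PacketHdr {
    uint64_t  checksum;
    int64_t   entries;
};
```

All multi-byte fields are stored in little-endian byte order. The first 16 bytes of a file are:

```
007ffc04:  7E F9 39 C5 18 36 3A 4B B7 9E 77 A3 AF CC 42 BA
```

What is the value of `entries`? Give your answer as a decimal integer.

`entries` follows `checksum` (8 bytes), so it starts at byte offset 8 and occupies 8 bytes.
Bytes at offsets 8..15: B7 9E 77 A3 AF CC 42 BA.
Little-endian: lowest address holds the least-significant byte.
Reassemble most-significant byte first: BA 42 CC AF A3 77 9E B7 → 0xBA42CCAFA3779EB7.
Top bit is set, so as a signed 64-bit value this is 0xBA42CCAFA3779EB7 − 2^64 = -5025229179458183497.

-5025229179458183497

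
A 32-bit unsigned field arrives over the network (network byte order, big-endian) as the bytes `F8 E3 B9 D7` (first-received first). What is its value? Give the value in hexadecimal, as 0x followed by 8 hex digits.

Big-endian: lowest address holds the most-significant byte.
The bytes are already most-significant first: 0xF8E3B9D7.

0xF8E3B9D7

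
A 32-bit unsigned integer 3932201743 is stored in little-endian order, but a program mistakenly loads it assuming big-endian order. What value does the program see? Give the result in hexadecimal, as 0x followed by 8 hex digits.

0x0FA360EA

3932201743 in 32-bit hexadecimal is 0xEA60A30F.
Stored little-endian, the bytes at ascending addresses are 0F A3 60 EA.
Read back as big-endian, the last byte is least significant, giving 0x0FA360EA.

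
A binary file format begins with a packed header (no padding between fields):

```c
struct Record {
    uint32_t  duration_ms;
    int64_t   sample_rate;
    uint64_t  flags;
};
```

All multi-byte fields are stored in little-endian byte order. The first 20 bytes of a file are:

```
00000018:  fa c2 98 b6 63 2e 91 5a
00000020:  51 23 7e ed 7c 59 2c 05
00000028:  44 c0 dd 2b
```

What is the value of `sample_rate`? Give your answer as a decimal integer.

-1333589607336300957

`sample_rate` follows `duration_ms` (4 bytes), so it starts at byte offset 4 and occupies 8 bytes.
Bytes at offsets 4..11: 63 2E 91 5A 51 23 7E ED.
Little-endian: lowest address holds the least-significant byte.
Reassemble most-significant byte first: ED 7E 23 51 5A 91 2E 63 → 0xED7E23515A912E63.
Top bit is set, so as a signed 64-bit value this is 0xED7E23515A912E63 − 2^64 = -1333589607336300957.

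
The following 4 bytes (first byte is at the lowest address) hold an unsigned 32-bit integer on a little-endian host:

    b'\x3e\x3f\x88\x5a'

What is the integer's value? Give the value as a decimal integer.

1518878526

Little-endian stores the least-significant byte at the lowest address.
Reassemble most-significant byte first: 5A 88 3F 3E → 0x5A883F3E.
0x5A883F3E = 1518878526.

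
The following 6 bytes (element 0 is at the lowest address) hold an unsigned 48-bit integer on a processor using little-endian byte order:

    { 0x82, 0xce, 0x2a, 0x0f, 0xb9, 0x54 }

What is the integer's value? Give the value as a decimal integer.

93153800146562

Little-endian stores the least-significant byte at the lowest address.
Reassemble most-significant byte first: 54 B9 0F 2A CE 82 → 0x54B90F2ACE82.
0x54B90F2ACE82 = 93153800146562.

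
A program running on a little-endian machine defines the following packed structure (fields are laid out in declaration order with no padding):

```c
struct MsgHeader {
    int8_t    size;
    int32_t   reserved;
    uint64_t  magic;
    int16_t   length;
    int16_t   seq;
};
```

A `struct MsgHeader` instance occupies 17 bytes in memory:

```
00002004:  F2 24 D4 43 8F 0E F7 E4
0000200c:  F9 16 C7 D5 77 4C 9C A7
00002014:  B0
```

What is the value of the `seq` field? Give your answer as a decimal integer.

-20313

`seq` follows `size` (1 B), `reserved` (4 B), `magic` (8 B), `length` (2 B), so it starts at offset 1 + 4 + 8 + 2 = 15 and occupies 2 bytes.
Bytes at offsets 15..16: A7 B0.
In little-endian order the low byte comes first in memory.
Reassemble most-significant byte first: B0 A7 → 0xB0A7.
Top bit is set, so as a signed 16-bit value this is 0xB0A7 − 2^16 = -20313.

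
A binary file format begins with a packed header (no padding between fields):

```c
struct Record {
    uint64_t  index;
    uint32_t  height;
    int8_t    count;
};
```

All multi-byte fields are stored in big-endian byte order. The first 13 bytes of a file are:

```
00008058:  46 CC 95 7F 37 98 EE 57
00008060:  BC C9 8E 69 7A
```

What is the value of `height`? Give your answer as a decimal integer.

3167325801

`height` follows `index` (8 bytes), so it starts at byte offset 8 and occupies 4 bytes.
Bytes at offsets 8..11: BC C9 8E 69.
Big-endian: lowest address holds the most-significant byte.
The bytes are already most-significant first: 0xBCC98E69.
0xBCC98E69 = 3167325801.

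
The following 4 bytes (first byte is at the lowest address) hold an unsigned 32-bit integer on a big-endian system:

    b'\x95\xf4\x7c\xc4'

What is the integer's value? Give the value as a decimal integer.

2515827908

Big-endian: lowest address holds the most-significant byte.
The bytes are already most-significant first: 0x95F47CC4.
0x95F47CC4 = 2515827908.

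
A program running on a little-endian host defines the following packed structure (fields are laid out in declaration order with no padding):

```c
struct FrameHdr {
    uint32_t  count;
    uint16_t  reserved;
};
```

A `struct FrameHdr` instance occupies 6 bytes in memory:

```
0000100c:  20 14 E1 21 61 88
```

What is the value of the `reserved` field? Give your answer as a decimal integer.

34913

`reserved` follows `count` (4 bytes), so it starts at byte offset 4 and occupies 2 bytes.
Bytes at offsets 4..5: 61 88.
Little-endian: lowest address holds the least-significant byte.
Reassemble most-significant byte first: 88 61 → 0x8861.
0x8861 = 34913.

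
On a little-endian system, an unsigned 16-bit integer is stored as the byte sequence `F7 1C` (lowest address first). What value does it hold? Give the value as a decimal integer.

Little-endian stores the least-significant byte at the lowest address.
Reassemble most-significant byte first: 1C F7 → 0x1CF7.
0x1CF7 = 7415.

7415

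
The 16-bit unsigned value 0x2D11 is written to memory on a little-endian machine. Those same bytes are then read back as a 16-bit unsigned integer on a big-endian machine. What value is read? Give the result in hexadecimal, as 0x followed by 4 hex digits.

Stored little-endian, the bytes at ascending addresses are 11 2D.
Read back as big-endian, the last byte is least significant, giving 0x112D.

0x112D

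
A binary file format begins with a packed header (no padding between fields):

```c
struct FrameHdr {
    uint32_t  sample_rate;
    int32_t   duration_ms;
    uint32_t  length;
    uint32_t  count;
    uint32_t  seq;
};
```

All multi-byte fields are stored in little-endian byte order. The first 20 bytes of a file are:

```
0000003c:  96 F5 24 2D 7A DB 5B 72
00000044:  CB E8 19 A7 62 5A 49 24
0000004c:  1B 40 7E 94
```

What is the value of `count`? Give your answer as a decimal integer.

`count` follows `sample_rate` (4 B), `duration_ms` (4 B), `length` (4 B), so it starts at offset 4 + 4 + 4 = 12 and occupies 4 bytes.
Bytes at offsets 12..15: 62 5A 49 24.
Little-endian stores the least-significant byte at the lowest address.
Reassemble most-significant byte first: 24 49 5A 62 → 0x24495A62.
0x24495A62 = 608787042.

608787042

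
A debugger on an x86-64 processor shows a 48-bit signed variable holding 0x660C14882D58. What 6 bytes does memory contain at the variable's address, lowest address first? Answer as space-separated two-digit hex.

58 2D 88 14 0C 66

Split into bytes (most-significant first): 66 0C 14 88 2D 58.
Little-endian: lowest address holds the least-significant byte.
So at ascending addresses the bytes are 58 2D 88 14 0C 66.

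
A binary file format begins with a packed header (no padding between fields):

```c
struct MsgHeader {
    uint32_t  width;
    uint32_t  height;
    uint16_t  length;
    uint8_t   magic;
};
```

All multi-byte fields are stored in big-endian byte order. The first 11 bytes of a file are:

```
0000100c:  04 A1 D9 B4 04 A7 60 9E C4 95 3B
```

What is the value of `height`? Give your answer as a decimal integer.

`height` follows `width` (4 bytes), so it starts at byte offset 4 and occupies 4 bytes.
Bytes at offsets 4..7: 04 A7 60 9E.
Big-endian stores the most-significant byte at the lowest address.
The bytes are already most-significant first: 0x04A7609E.
0x04A7609E = 78078110.

78078110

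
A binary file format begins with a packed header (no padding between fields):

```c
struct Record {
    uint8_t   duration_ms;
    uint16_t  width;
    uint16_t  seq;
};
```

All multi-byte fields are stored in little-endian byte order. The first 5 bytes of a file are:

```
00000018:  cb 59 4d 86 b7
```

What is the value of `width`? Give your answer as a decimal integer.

`width` follows `duration_ms` (1 byte), so it starts at byte offset 1 and occupies 2 bytes.
Bytes at offsets 1..2: 59 4D.
Little-endian stores the least-significant byte at the lowest address.
Reassemble most-significant byte first: 4D 59 → 0x4D59.
0x4D59 = 19801.

19801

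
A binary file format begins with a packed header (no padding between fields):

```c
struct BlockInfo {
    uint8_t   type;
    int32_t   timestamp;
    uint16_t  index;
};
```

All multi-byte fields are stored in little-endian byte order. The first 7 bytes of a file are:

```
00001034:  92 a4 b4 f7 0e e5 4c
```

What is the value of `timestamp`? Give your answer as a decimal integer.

251114660

`timestamp` follows `type` (1 byte), so it starts at byte offset 1 and occupies 4 bytes.
Bytes at offsets 1..4: A4 B4 F7 0E.
In little-endian order the low byte comes first in memory.
Reassemble most-significant byte first: 0E F7 B4 A4 → 0x0EF7B4A4.
0x0EF7B4A4 = 251114660.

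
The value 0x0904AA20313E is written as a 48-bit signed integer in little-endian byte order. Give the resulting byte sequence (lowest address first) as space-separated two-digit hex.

Split into bytes (most-significant first): 09 04 AA 20 31 3E.
Little-endian: lowest address holds the least-significant byte.
So at ascending addresses the bytes are 3E 31 20 AA 04 09.

3E 31 20 AA 04 09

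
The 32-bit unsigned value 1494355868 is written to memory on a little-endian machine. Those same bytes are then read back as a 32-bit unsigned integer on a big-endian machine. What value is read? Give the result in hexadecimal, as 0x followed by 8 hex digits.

0x9C0F1259

1494355868 in 32-bit hexadecimal is 0x59120F9C.
Stored little-endian, the bytes at ascending addresses are 9C 0F 12 59.
Read back as big-endian, the last byte is least significant, giving 0x9C0F1259.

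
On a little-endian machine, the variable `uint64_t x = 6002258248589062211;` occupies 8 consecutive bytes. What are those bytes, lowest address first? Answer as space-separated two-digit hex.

43 30 4F 65 13 4E 4C 53

6002258248589062211 in hexadecimal, padded to 64 bits, is 0x534C4E13654F3043.
Split into bytes (most-significant first): 53 4C 4E 13 65 4F 30 43.
Little-endian stores the least-significant byte at the lowest address.
So at ascending addresses the bytes are 43 30 4F 65 13 4E 4C 53.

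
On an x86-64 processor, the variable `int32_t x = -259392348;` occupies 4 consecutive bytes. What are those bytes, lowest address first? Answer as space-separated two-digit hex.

Two's complement of -259392348 in 32 bits: 259392348 = 0x0F76035C; invert → 0xF089FCA3; add 1 → 0xF089FCA4.
Split into bytes (most-significant first): F0 89 FC A4.
In little-endian order the low byte comes first in memory.
So at ascending addresses the bytes are A4 FC 89 F0.

A4 FC 89 F0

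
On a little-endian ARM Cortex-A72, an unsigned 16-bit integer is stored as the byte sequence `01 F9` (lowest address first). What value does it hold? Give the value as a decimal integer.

Little-endian: lowest address holds the least-significant byte.
Reassemble most-significant byte first: F9 01 → 0xF901.
0xF901 = 63745.

63745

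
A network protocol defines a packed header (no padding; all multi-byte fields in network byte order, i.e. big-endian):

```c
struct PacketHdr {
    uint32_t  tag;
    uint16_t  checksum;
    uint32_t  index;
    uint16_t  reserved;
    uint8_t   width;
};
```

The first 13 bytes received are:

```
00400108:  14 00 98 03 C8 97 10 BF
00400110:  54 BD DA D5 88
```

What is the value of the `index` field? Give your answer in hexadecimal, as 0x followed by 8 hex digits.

`index` follows `tag` (4 B), `checksum` (2 B), so it starts at offset 4 + 2 = 6 and occupies 4 bytes.
Bytes at offsets 6..9: 10 BF 54 BD.
In big-endian order the high byte comes first in memory.
The bytes are already most-significant first: 0x10BF54BD.

0x10BF54BD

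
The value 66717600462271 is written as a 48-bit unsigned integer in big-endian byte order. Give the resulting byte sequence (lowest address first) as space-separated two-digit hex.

66717600462271 in hexadecimal, padded to 48 bits, is 0x3CADE6E035BF.
Split into bytes (most-significant first): 3C AD E6 E0 35 BF.
In big-endian order the high byte comes first in memory.
So the memory order matches the most-significant-first order: 3C AD E6 E0 35 BF.

3C AD E6 E0 35 BF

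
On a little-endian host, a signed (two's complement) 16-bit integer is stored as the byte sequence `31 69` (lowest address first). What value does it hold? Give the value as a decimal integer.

In little-endian order the low byte comes first in memory.
Reassemble most-significant byte first: 69 31 → 0x6931.
0x6931 = 26929.

26929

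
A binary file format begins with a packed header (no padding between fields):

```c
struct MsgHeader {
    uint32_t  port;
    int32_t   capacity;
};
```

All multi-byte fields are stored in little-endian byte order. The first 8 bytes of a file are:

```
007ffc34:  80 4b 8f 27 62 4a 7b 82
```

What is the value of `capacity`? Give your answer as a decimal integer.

-2105849246

`capacity` follows `port` (4 bytes), so it starts at byte offset 4 and occupies 4 bytes.
Bytes at offsets 4..7: 62 4A 7B 82.
Little-endian stores the least-significant byte at the lowest address.
Reassemble most-significant byte first: 82 7B 4A 62 → 0x827B4A62.
Top bit is set, so as a signed 32-bit value this is 0x827B4A62 − 2^32 = -2105849246.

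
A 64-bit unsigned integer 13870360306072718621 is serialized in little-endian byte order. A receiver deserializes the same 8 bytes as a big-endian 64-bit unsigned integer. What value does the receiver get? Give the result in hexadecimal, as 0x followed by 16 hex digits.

13870360306072718621 in 64-bit hexadecimal is 0xC07D6B35C6248D1D.
Stored little-endian, the bytes at ascending addresses are 1D 8D 24 C6 35 6B 7D C0.
Read back as big-endian, the last byte is least significant, giving 0x1D8D24C6356B7DC0.

0x1D8D24C6356B7DC0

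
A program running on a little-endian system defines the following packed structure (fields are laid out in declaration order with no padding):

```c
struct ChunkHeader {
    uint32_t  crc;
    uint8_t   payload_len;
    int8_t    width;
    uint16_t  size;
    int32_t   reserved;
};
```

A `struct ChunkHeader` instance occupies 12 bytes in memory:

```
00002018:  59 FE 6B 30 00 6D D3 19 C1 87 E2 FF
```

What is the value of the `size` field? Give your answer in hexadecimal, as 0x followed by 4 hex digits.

0x19D3

`size` follows `crc` (4 B), `payload_len` (1 B), `width` (1 B), so it starts at offset 4 + 1 + 1 = 6 and occupies 2 bytes.
Bytes at offsets 6..7: D3 19.
In little-endian order the low byte comes first in memory.
Reassemble most-significant byte first: 19 D3 → 0x19D3.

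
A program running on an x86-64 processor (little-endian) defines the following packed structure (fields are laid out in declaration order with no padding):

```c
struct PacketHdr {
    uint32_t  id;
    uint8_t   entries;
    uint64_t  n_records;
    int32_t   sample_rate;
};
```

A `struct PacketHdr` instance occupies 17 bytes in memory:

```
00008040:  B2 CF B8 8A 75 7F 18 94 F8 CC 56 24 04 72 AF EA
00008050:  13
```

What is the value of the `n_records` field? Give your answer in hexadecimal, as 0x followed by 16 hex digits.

`n_records` follows `id` (4 B), `entries` (1 B), so it starts at offset 4 + 1 = 5 and occupies 8 bytes.
Bytes at offsets 5..12: 7F 18 94 F8 CC 56 24 04.
Little-endian stores the least-significant byte at the lowest address.
Reassemble most-significant byte first: 04 24 56 CC F8 94 18 7F → 0x042456CCF894187F.

0x042456CCF894187F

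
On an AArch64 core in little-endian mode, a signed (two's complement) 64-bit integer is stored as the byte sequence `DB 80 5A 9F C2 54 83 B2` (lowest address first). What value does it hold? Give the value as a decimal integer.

Little-endian stores the least-significant byte at the lowest address.
Reassemble most-significant byte first: B2 83 54 C2 9F 5A 80 DB → 0xB28354C29F5A80DB.
Top bit is set, so as a signed 64-bit value this is 0xB28354C29F5A80DB − 2^64 = -5583525918135385893.

-5583525918135385893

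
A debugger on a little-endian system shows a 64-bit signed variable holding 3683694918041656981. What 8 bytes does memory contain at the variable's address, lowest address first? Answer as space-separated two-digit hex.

95 DE C8 CA 02 1D 1F 33

3683694918041656981 in hexadecimal, padded to 64 bits, is 0x331F1D02CAC8DE95.
Split into bytes (most-significant first): 33 1F 1D 02 CA C8 DE 95.
In little-endian order the low byte comes first in memory.
So at ascending addresses the bytes are 95 DE C8 CA 02 1D 1F 33.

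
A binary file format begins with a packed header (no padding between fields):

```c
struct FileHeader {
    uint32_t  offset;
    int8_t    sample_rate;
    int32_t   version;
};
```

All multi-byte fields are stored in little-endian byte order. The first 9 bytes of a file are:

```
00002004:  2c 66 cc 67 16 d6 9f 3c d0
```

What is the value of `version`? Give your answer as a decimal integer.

`version` follows `offset` (4 B), `sample_rate` (1 B), so it starts at offset 4 + 1 = 5 and occupies 4 bytes.
Bytes at offsets 5..8: D6 9F 3C D0.
Little-endian stores the least-significant byte at the lowest address.
Reassemble most-significant byte first: D0 3C 9F D6 → 0xD03C9FD6.
Top bit is set, so as a signed 32-bit value this is 0xD03C9FD6 − 2^32 = -801333290.

-801333290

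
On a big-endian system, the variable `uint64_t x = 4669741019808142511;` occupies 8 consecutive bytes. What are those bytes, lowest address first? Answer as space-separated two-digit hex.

4669741019808142511 in hexadecimal, padded to 64 bits, is 0x40CE40B756BC14AF.
Split into bytes (most-significant first): 40 CE 40 B7 56 BC 14 AF.
Big-endian: lowest address holds the most-significant byte.
So the memory order matches the most-significant-first order: 40 CE 40 B7 56 BC 14 AF.

40 CE 40 B7 56 BC 14 AF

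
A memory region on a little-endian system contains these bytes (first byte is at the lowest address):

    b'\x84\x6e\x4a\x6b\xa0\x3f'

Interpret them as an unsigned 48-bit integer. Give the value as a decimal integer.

69958227357316

Little-endian stores the least-significant byte at the lowest address.
Reassemble most-significant byte first: 3F A0 6B 4A 6E 84 → 0x3FA06B4A6E84.
0x3FA06B4A6E84 = 69958227357316.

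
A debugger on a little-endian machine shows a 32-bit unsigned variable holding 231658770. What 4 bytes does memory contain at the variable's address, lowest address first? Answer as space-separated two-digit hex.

12 D5 CE 0D

231658770 in hexadecimal, padded to 32 bits, is 0x0DCED512.
Split into bytes (most-significant first): 0D CE D5 12.
In little-endian order the low byte comes first in memory.
So at ascending addresses the bytes are 12 D5 CE 0D.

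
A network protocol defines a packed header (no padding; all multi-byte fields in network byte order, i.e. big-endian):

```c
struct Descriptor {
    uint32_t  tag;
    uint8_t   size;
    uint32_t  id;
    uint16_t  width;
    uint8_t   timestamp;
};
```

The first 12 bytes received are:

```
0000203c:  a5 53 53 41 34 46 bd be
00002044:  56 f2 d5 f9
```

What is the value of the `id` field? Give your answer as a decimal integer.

1186840150

`id` follows `tag` (4 B), `size` (1 B), so it starts at offset 4 + 1 = 5 and occupies 4 bytes.
Bytes at offsets 5..8: 46 BD BE 56.
Big-endian stores the most-significant byte at the lowest address.
The bytes are already most-significant first: 0x46BDBE56.
0x46BDBE56 = 1186840150.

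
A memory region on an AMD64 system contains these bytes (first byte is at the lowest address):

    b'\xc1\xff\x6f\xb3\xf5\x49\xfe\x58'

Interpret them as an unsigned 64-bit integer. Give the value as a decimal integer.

6412644239048441793

Little-endian stores the least-significant byte at the lowest address.
Reassemble most-significant byte first: 58 FE 49 F5 B3 6F FF C1 → 0x58FE49F5B36FFFC1.
0x58FE49F5B36FFFC1 = 6412644239048441793.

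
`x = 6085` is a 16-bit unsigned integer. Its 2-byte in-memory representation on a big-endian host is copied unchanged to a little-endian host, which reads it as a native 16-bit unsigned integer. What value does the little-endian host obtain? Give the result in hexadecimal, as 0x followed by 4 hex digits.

0xC517

6085 in 16-bit hexadecimal is 0x17C5.
Stored big-endian, the bytes at ascending addresses are 17 C5.
Read back as little-endian, the first byte is least significant, giving 0xC517.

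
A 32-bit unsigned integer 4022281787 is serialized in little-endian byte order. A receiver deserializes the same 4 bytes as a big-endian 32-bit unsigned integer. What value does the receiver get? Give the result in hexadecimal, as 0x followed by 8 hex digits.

0x3B26BFEF

4022281787 in 32-bit hexadecimal is 0xEFBF263B.
Stored little-endian, the bytes at ascending addresses are 3B 26 BF EF.
Read back as big-endian, the last byte is least significant, giving 0x3B26BFEF.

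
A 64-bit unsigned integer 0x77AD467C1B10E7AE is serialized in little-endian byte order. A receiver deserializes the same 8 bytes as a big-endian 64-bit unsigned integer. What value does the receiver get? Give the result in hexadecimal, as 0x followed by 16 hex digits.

Stored little-endian, the bytes at ascending addresses are AE E7 10 1B 7C 46 AD 77.
Read back as big-endian, the last byte is least significant, giving 0xAEE7101B7C46AD77.

0xAEE7101B7C46AD77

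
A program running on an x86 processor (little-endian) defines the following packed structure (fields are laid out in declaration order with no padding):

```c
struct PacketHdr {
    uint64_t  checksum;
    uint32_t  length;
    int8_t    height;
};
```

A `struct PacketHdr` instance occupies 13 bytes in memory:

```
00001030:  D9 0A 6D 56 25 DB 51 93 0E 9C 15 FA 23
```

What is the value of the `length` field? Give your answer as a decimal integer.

`length` follows `checksum` (8 bytes), so it starts at byte offset 8 and occupies 4 bytes.
Bytes at offsets 8..11: 0E 9C 15 FA.
Little-endian stores the least-significant byte at the lowest address.
Reassemble most-significant byte first: FA 15 9C 0E → 0xFA159C0E.
0xFA159C0E = 4195720206.

4195720206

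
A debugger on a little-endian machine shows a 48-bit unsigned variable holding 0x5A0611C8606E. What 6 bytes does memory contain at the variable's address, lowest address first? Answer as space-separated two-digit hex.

Split into bytes (most-significant first): 5A 06 11 C8 60 6E.
In little-endian order the low byte comes first in memory.
So at ascending addresses the bytes are 6E 60 C8 11 06 5A.

6E 60 C8 11 06 5A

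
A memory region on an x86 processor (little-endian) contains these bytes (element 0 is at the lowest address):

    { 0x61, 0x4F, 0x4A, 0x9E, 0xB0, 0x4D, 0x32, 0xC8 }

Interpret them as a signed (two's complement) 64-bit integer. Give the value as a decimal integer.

Little-endian stores the least-significant byte at the lowest address.
Reassemble most-significant byte first: C8 32 4D B0 9E 4A 4F 61 → 0xC8324DB09E4A4F61.
Top bit is set, so as a signed 64-bit value this is 0xC8324DB09E4A4F61 − 2^64 = -4021066096323178655.

-4021066096323178655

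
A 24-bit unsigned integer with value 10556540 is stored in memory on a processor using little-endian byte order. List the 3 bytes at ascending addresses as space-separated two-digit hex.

10556540 in hexadecimal, padded to 24 bits, is 0xA1147C.
Split into bytes (most-significant first): A1 14 7C.
In little-endian order the low byte comes first in memory.
So at ascending addresses the bytes are 7C 14 A1.

7C 14 A1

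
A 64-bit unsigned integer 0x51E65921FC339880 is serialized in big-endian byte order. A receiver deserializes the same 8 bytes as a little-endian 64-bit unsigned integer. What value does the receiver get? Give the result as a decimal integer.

9266213391299110481

Stored big-endian, the bytes at ascending addresses are 51 E6 59 21 FC 33 98 80.
Read back as little-endian, the first byte is least significant, giving 0x809833FC2159E651.
0x809833FC2159E651 = 9266213391299110481.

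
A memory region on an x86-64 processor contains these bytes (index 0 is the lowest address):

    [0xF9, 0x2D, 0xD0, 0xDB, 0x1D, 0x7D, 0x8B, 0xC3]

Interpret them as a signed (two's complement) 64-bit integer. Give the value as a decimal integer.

-4356250647355445767

Little-endian: lowest address holds the least-significant byte.
Reassemble most-significant byte first: C3 8B 7D 1D DB D0 2D F9 → 0xC38B7D1DDBD02DF9.
Top bit is set, so as a signed 64-bit value this is 0xC38B7D1DDBD02DF9 − 2^64 = -4356250647355445767.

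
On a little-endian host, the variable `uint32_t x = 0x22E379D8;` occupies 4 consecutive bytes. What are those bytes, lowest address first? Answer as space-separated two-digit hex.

Split into bytes (most-significant first): 22 E3 79 D8.
In little-endian order the low byte comes first in memory.
So at ascending addresses the bytes are D8 79 E3 22.

D8 79 E3 22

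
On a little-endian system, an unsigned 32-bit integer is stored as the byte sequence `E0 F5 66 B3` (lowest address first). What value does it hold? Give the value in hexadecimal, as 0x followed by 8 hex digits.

0xB366F5E0

In little-endian order the low byte comes first in memory.
Reassemble most-significant byte first: B3 66 F5 E0 → 0xB366F5E0.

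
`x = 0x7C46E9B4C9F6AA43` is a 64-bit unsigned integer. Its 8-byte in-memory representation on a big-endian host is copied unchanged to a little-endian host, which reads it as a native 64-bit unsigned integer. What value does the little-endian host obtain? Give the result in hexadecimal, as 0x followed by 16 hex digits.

Stored big-endian, the bytes at ascending addresses are 7C 46 E9 B4 C9 F6 AA 43.
Read back as little-endian, the first byte is least significant, giving 0x43AAF6C9B4E9467C.

0x43AAF6C9B4E9467C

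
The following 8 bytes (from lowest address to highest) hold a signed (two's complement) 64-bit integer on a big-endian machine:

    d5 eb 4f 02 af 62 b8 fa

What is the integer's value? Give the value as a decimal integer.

Big-endian: lowest address holds the most-significant byte.
The bytes are already most-significant first: 0xD5EB4F02AF62B8FA.
Top bit is set, so as a signed 64-bit value this is 0xD5EB4F02AF62B8FA − 2^64 = -3032243051152885510.

-3032243051152885510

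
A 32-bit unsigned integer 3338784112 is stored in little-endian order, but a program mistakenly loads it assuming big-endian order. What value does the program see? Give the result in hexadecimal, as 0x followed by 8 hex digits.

3338784112 in 32-bit hexadecimal is 0xC701CD70.
Stored little-endian, the bytes at ascending addresses are 70 CD 01 C7.
Read back as big-endian, the last byte is least significant, giving 0x70CD01C7.

0x70CD01C7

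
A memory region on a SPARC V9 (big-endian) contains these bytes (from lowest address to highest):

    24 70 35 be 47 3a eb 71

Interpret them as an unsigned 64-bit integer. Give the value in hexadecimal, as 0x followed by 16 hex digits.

In big-endian order the high byte comes first in memory.
The bytes are already most-significant first: 0x247035BE473AEB71.

0x247035BE473AEB71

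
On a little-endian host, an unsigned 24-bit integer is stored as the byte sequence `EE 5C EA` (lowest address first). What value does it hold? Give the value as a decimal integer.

In little-endian order the low byte comes first in memory.
Reassemble most-significant byte first: EA 5C EE → 0xEA5CEE.
0xEA5CEE = 15359214.

15359214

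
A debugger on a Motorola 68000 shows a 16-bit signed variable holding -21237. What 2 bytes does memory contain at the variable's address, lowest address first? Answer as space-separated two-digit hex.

AD 0B

Two's complement of -21237 in 16 bits: 21237 = 0x52F5; invert → 0xAD0A; add 1 → 0xAD0B.
Split into bytes (most-significant first): AD 0B.
In big-endian order the high byte comes first in memory.
So the memory order matches the most-significant-first order: AD 0B.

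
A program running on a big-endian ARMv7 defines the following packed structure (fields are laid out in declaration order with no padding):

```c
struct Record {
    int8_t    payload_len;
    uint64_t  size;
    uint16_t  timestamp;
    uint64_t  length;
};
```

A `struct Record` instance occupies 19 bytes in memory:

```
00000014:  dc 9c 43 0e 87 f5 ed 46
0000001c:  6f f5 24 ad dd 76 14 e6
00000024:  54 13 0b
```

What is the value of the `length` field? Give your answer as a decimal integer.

`length` follows `payload_len` (1 B), `size` (8 B), `timestamp` (2 B), so it starts at offset 1 + 8 + 2 = 11 and occupies 8 bytes.
Bytes at offsets 11..18: AD DD 76 14 E6 54 13 0B.
Big-endian: lowest address holds the most-significant byte.
The bytes are already most-significant first: 0xADDD7614E654130B.
0xADDD7614E654130B = 12528299570550280971.

12528299570550280971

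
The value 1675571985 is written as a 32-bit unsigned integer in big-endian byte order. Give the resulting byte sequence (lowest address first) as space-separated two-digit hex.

63 DF 33 11

1675571985 in hexadecimal, padded to 32 bits, is 0x63DF3311.
Split into bytes (most-significant first): 63 DF 33 11.
In big-endian order the high byte comes first in memory.
So the memory order matches the most-significant-first order: 63 DF 33 11.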